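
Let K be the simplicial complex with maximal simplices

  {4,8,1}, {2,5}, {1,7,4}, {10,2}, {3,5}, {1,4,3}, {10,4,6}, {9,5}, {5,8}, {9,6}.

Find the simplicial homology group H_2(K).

H_2 ≅ 0.

We work with the vertex ordering 1 < 2 < 3 < 4 < 5 < 6 < 7 < 8 < 9 < 10. The simplices of K, each written with vertices in increasing order, are:

  0-simplices (10): [1], [2], [3], [4], [5], [6], [7], [8], [9], [10]
  1-simplices (16): [1,3], [1,4], [1,7], [1,8], [2,5], [2,10], [3,4], [3,5], [4,6], [4,7], [4,8], [4,10], [5,8], [5,9], [6,9], [6,10]
  2-simplices (4): [1,3,4], [1,4,7], [1,4,8], [4,6,10]

Hence C_0 ≅ Z^10, C_1 ≅ Z^16, C_2 ≅ Z^4.

∂_1: C_1 → C_0 is given by ∂[p,q] = [q] − [p]. For instance
  ∂[3,5] = [5] − [3].
As a 10×16 matrix over Z this has rank 9, with invariant factors (1,1,1,1,1,1,1,1,1).

∂_2: C_2 → C_1 maps a triangle to the signed sum of its edges. For instance
  ∂[1,4,7] = [4,7] − [1,7] + [1,4],
  ∂[1,3,4] = [3,4] − [1,4] + [1,3].
The 16×4 boundary matrix has rank 4 and Smith normal form diag(1,1,1,1).

Now H_k = ker ∂_k / im ∂_{k+1}, so:

  H_2: rank ker ∂_2 − rank ∂_3 = (4 − 4) − 0 = 0, and there is no ∂_3, so H_2 = 0.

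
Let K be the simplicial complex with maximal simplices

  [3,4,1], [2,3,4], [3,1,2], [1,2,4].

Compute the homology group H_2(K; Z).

We work with the vertex ordering 1 < 2 < 3 < 4. The simplices of K, each written with vertices in increasing order, are:

  0-simplices (4): [1], [2], [3], [4]
  1-simplices (6): [1,2], [1,3], [1,4], [2,3], [2,4], [3,4]
  2-simplices (4): [1,2,3], [1,2,4], [1,3,4], [2,3,4]

Hence C_0 ≅ Z^4, C_1 ≅ Z^6, C_2 ≅ Z^4.

∂_1: C_1 → C_0 maps an edge to its endpoints' difference, ∂[p,q] = q − p.
As a 4×6 matrix over Z this has rank 3, with invariant factors (1,1,1).

∂_2: C_2 → C_1 sends each 2-simplex [p,q,r] to [q,r] − [p,r] + [p,q]. For instance
  ∂[2,3,4] = [3,4] − [2,4] + [2,3],
  ∂[1,2,3] = [2,3] − [1,3] + [1,2].
The resulting 6×4 matrix has rank 3, and its Smith normal form has invariant factors (1,1,1).

From H_k ≅ ker(∂_k) / im(∂_{k+1}) we obtain:

  H_2: rank ker ∂_2 − rank ∂_3 = (4 − 3) − 0 = 1, and there is no ∂_3, so H_2 = Z.

H_2 ≅ Z.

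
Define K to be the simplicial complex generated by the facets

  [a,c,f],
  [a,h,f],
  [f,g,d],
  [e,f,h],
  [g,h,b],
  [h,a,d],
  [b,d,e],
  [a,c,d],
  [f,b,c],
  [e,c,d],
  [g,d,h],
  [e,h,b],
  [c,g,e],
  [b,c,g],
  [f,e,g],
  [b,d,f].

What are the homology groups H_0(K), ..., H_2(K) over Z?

Take the total order a < b < c < d < e < f < g < h on the vertex set. Then K (dimension 2) consists of the simplices:

  0-simplices (8): a, b, c, d, e, f, g, h
  1-simplices (24): ac, ad, af, ah, bc, bd, be, bf, bg, bh, cd, ce, cf, cg, de, df, dg, dh, ef, eg, eh, fg, fh, gh
  2-simplices (16): acd, acf, adh, afh, bcf, bcg, bde, bdf, beh, bgh, cde, ceg, dfg, dgh, efg, efh

giving chain groups C_0 ≅ Z^8, C_1 ≅ Z^24, C_2 ≅ Z^16.

Boundary ∂_1: C_1 → C_0 sends each edge [p,q] (with p < q) to q − p. For instance
  ∂ef = f − e.
This gives a 8×24 integer matrix of rank 7; reducing to Smith normal form yields diagonal entries (1,1,1,1,1,1,1).

Boundary ∂_2: C_2 → C_1 maps a triangle to the signed sum of its edges. For instance
  ∂afh = fh − ah + af,
  ∂bdf = df − bf + bd.
As a 24×16 matrix over Z this has rank 15, with invariant factors (1,1,1,1,1,1,1,1,1,1,1,1,1,1,1).

Computing H_k = (kernel of ∂_k) / (image of ∂_{k+1}):

  H_0: rank C_0 − rank ∂_1 = 8 − 7 = 1, and the invariant factors of ∂_1 are all 1, so H_0 ≅ Z.
  H_1: rank ker ∂_1 − rank ∂_2 = (24 − 7) − 15 = 2, and the invariant factors of ∂_2 are all 1, so H_1 ≅ Z^2.
  H_2: rank ker ∂_2 − rank ∂_3 = (16 − 15) − 0 = 1, and there is no ∂_3, so H_2 ≅ Z.

H_0 ≅ Z,  H_1 ≅ Z^2,  H_2 ≅ Z.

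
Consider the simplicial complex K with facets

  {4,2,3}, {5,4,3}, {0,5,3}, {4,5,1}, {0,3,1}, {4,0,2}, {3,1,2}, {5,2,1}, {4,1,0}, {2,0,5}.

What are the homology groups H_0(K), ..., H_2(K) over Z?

K has 6 vertices, 15 edges, 10 triangles.
rank ∂_0 = 0, rank ∂_1 = 5 ⇒ b_0 = 6 − 0 − 5 = 1; all invariant factors of ∂_1 are 1 so no torsion. So H_0 = Z.
rank ∂_1 = 5, rank ∂_2 = 10 ⇒ b_1 = 15 − 5 − 10 = 0; ∂_2 has invariant factor(s) [2] giving torsion. So H_1 = Z/2.
rank ∂_2 = 10, rank ∂_3 = 0 ⇒ b_2 = 10 − 10 − 0 = 0. So H_2 = 0.

H_0 = Z,  H_1 = Z/2,  H_2 = 0.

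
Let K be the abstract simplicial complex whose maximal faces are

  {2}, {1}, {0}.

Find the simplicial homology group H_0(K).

H_0 ≅ Z^3.

Fix the vertex order 0 < 1 < 2 and write every simplex with vertices in increasing order. Then dim K = 0 and the simplices of K are:

  0-simplices (3): [0], [1], [2]

so the chain groups are C_0 ≅ Z^3.

Reading off H_k = ker ∂_k / im ∂_{k+1}:

  H_0: rank C_0 − rank ∂_1 = 3 − 0 = 3, and there is no ∂_1, so H_0 = Z^3.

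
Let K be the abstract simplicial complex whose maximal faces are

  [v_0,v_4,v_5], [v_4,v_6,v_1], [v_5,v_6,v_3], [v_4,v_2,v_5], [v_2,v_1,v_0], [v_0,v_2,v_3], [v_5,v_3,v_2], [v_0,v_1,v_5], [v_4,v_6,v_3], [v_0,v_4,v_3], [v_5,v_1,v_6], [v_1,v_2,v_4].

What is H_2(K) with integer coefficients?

Fix the vertex order v_0 < v_1 < v_2 < v_3 < v_4 < v_5 < v_6 and write every simplex with vertices in increasing order. Then dim K = 2 and the simplices of K are:

  0-simplices (7): [v_0], [v_1], [v_2], [v_3], [v_4], [v_5], [v_6]
  1-simplices (18): (18 of them)
  2-simplices (12): (12 of them)

giving chain groups C_0 ≅ Z^7, C_1 ≅ Z^18, C_2 ≅ Z^12.

The boundary map ∂_1: C_1 → C_0 maps an edge to its endpoints' difference, ∂[p,q] = q − p.
As a 7×18 matrix over Z this has rank 6, with invariant factors (1,1,1,1,1,1).

∂_2: C_2 → C_1 sends each 2-simplex [p,q,r] to [q,r] − [p,r] + [p,q]. For instance
  ∂[v_1,v_4,v_6] = [v_4,v_6] − [v_1,v_6] + [v_1,v_4],
  ∂[v_0,v_1,v_2] = [v_1,v_2] − [v_0,v_2] + [v_0,v_1].
This gives a 18×12 integer matrix of rank 12; reducing to Smith normal form yields diagonal entries (1,1,1,1,1,1,1,1,1,1,1,2).

Reading off H_k = ker ∂_k / im ∂_{k+1}:

  H_2: rank ker ∂_2 − rank ∂_3 = (12 − 12) − 0 = 0, and there is no ∂_3, so H_2 = 0.

H_2 ≅ 0.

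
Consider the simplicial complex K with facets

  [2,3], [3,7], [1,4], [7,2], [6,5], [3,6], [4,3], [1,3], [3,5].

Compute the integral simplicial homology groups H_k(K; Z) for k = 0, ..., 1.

H_0 ≅ Z,  H_1 ≅ Z^3.

Order the vertices as 1 < 2 < 3 < 4 < 5 < 6 < 7. Listing each simplex with vertices in this order, K has dimension 1 with simplices:

  0-simplices (7): [1], [2], [3], [4], [5], [6], [7]
  1-simplices (9): [1,3], [1,4], [2,3], [2,7], [3,4], [3,5], [3,6], [3,7], [5,6]

so the chain groups are C_0 ≅ Z^7, C_1 ≅ Z^9.

The boundary map ∂_1: C_1 → C_0 maps an edge to its endpoints' difference, ∂[p,q] = q − p. For instance
  ∂[2,3] = [3] − [2].
The resulting 7×9 matrix has rank 6, and its Smith normal form has invariant factors (1,1,1,1,1,1).

Reading off H_k = ker ∂_k / im ∂_{k+1}:

  H_0: rank C_0 − rank ∂_1 = 7 − 6 = 1, and the invariant factors of ∂_1 are all 1, so H_0 ≅ Z.
  H_1: rank ker ∂_1 − rank ∂_2 = (9 − 6) − 0 = 3, and there is no ∂_2, so H_1 ≅ Z^3.

(K is a triangulation of a wedge of 3 circles.)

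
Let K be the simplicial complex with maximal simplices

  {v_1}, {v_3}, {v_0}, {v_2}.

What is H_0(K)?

We work with the vertex ordering v_0 < v_1 < v_2 < v_3. The simplices of K, each written with vertices in increasing order, are:

  0-simplices (4): [v_0], [v_1], [v_2], [v_3]

Hence C_0 ≅ Z^4.

Reading off H_k = ker ∂_k / im ∂_{k+1}:

  H_0: rank C_0 − rank ∂_1 = 4 − 0 = 4, and there is no ∂_1, so H_0 ≅ Z^4.

(K is a triangulation of a set of 4 points.)

H_0 = Z^4.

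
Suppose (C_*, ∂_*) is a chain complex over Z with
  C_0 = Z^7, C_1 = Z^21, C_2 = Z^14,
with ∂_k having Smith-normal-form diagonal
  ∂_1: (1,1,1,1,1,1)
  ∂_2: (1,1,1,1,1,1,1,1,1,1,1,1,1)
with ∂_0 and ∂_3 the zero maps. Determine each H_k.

H_0: b_0 = 7 − 0 − 6 = 1; torsion from ∂_1 factors > 1: none. So H_0 ≅ Z.
H_1: b_1 = 21 − 6 − 13 = 2; torsion from ∂_2 factors > 1: none. So H_1 ≅ Z^2.
H_2: b_2 = 14 − 13 − 0 = 1; torsion from ∂_3 factors > 1: none. So H_2 ≅ Z.

H_0 ≅ Z,  H_1 ≅ Z^2,  H_2 ≅ Z.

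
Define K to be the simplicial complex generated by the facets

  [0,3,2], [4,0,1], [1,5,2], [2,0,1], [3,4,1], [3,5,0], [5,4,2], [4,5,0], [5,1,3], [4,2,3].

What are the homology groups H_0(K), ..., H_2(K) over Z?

Order the vertices as 0 < 1 < 2 < 3 < 4 < 5. Listing each simplex with vertices in this order, K has dimension 2 with simplices:

  0-simplices (6): [0], [1], [2], [3], [4], [5]
  1-simplices (15): [0,1], [0,2], [0,3], [0,4], [0,5], [1,2], [1,3], [1,4], [1,5], [2,3], [2,4], [2,5], [3,4], [3,5], [4,5]
  2-simplices (10): [0,1,2], [0,1,4], [0,2,3], [0,3,5], [0,4,5], [1,2,5], [1,3,4], [1,3,5], [2,3,4], [2,4,5]

Hence C_0 ≅ Z^6, C_1 ≅ Z^15, C_2 ≅ Z^10.

Boundary ∂_1: C_1 → C_0 maps an edge to its endpoints' difference, ∂[p,q] = q − p. For instance
  ∂[0,5] = [5] − [0].
The 6×15 boundary matrix has rank 5 and Smith normal form diag(1,1,1,1,1).

The boundary map ∂_2: C_2 → C_1 maps a triangle to the signed sum of its edges. For instance
  ∂[1,3,4] = [3,4] − [1,4] + [1,3],
  ∂[1,2,5] = [2,5] − [1,5] + [1,2].
As a 15×10 matrix over Z this has rank 10, with invariant factors (1,1,1,1,1,1,1,1,1,2).

From H_k ≅ ker(∂_k) / im(∂_{k+1}) we obtain:

  H_0: rank C_0 − rank ∂_1 = 6 − 5 = 1, and the invariant factors of ∂_1 are all 1, so H_0 ≅ Z.
  H_1: rank ker ∂_1 − rank ∂_2 = (15 − 5) − 10 = 0, and ∂_2 has invariant factor 2 > 1, so H_1 ≅ Z/2.
  H_2: rank ker ∂_2 − rank ∂_3 = (10 − 10) − 0 = 0, and there is no ∂_3, so H_2 ≅ 0.

As a check, the Euler characteristic is 6 − 15 + 10 = 1, which agrees with 1 − 0 + 0 = 1.
(K is a triangulation of the real projective plane RP^2.)

H_0 ≅ Z,  H_1 ≅ Z/2,  H_2 = 0.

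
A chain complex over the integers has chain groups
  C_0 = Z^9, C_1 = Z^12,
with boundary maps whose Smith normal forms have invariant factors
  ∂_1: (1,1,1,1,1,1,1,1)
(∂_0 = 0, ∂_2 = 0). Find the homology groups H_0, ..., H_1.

H_0: b_0 = 9 − 0 − 8 = 1; torsion from ∂_1 factors > 1: none. So H_0 ≅ Z.
H_1: b_1 = 12 − 8 − 0 = 4; torsion from ∂_2 factors > 1: none. So H_1 ≅ Z^4.

H_0 ≅ Z,  H_1 ≅ Z^4.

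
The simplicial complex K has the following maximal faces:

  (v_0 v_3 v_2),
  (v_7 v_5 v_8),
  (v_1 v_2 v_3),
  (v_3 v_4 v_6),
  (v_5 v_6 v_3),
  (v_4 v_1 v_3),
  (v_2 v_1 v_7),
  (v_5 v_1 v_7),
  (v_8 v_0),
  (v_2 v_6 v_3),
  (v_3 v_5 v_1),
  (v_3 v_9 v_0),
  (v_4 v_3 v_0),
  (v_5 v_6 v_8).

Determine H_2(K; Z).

H_2 ≅ 0.

We work with the vertex ordering v_0 < v_1 < v_2 < v_3 < v_4 < v_5 < v_6 < v_7 < v_8 < v_9. The simplices of K, each written with vertices in increasing order, are:

  0-simplices (10): [v_0], [v_1], [v_2], [v_3], [v_4], [v_5], [v_6], [v_7], [v_8], [v_9]
  1-simplices (23): (23 of them)
  2-simplices (13): (13 of them)

Hence C_0 ≅ Z^10, C_1 ≅ Z^23, C_2 ≅ Z^13.

Boundary ∂_1: C_1 → C_0 maps an edge to its endpoints' difference, ∂[p,q] = q − p. For instance
  ∂[v_1,v_4] = [v_4] − [v_1].
As a 10×23 matrix over Z this has rank 9, with invariant factors (1,1,1,1,1,1,1,1,1).

The boundary map ∂_2: C_2 → C_1 acts by ∂[p,q,r] = [q,r] − [p,r] + [p,q]. For instance
  ∂[v_1,v_3,v_5] = [v_3,v_5] − [v_1,v_5] + [v_1,v_3],
  ∂[v_0,v_2,v_3] = [v_2,v_3] − [v_0,v_3] + [v_0,v_2].
The 23×13 boundary matrix has rank 13 and Smith normal form diag(1,1,1,1,1,1,1,1,1,1,1,1,1).

Computing H_k = (kernel of ∂_k) / (image of ∂_{k+1}):

  H_2: rank ker ∂_2 − rank ∂_3 = (13 − 13) − 0 = 0, and there is no ∂_3, so H_2 ≅ 0.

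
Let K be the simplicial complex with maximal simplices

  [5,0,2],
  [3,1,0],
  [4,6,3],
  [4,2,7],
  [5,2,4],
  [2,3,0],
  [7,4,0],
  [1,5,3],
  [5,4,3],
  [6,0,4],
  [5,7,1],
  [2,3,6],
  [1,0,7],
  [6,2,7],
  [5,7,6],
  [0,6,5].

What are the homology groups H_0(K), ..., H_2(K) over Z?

H_0 ≅ Z,  H_1 ≅ Z^2,  H_2 ≅ Z.

K has 8 vertices, 24 edges, 16 triangles.
rank ∂_0 = 0, rank ∂_1 = 7 ⇒ b_0 = 8 − 0 − 7 = 1; all invariant factors of ∂_1 are 1 so no torsion. So H_0 ≅ Z.
rank ∂_1 = 7, rank ∂_2 = 15 ⇒ b_1 = 24 − 7 − 15 = 2; all invariant factors of ∂_2 are 1 so no torsion. So H_1 ≅ Z^2.
rank ∂_2 = 15, rank ∂_3 = 0 ⇒ b_2 = 16 − 15 − 0 = 1. So H_2 ≅ Z.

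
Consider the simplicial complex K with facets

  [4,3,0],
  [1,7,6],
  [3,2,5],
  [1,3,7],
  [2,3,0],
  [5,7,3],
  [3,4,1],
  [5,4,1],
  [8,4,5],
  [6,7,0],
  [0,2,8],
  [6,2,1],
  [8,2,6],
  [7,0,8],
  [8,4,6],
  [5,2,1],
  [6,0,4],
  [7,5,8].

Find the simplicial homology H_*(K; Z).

H_0 ≅ Z,  H_1 ≅ Z ⊕ Z/2,  H_2 = 0.

Take the total order 0 < 1 < 2 < 3 < 4 < 5 < 6 < 7 < 8 on the vertex set. Then K (dimension 2) consists of the simplices:

  0-simplices (9): [0], [1], [2], [3], [4], [5], [6], [7], [8]
  1-simplices (27): (27 of them)
  2-simplices (18): [0,2,3], [0,2,8], [0,3,4], [0,4,6], [0,6,7], [0,7,8], [1,2,5], [1,2,6], [1,3,4], [1,3,7], [1,4,5], [1,6,7], [2,3,5], [2,6,8], [3,5,7], [4,5,8], [4,6,8], [5,7,8]

so the chain groups are C_0 ≅ Z^9, C_1 ≅ Z^27, C_2 ≅ Z^18.

The boundary map ∂_1: C_1 → C_0 sends each edge [p,q] (with p < q) to q − p. For instance
  ∂[3,4] = [4] − [3].
The 9×27 boundary matrix has rank 8 and Smith normal form diag(1,1,1,1,1,1,1,1).

Boundary ∂_2: C_2 → C_1 acts by ∂[p,q,r] = [q,r] − [p,r] + [p,q]. For instance
  ∂[0,4,6] = [4,6] − [0,6] + [0,4],
  ∂[4,6,8] = [6,8] − [4,8] + [4,6].
The 27×18 boundary matrix has rank 18 and Smith normal form diag(1,1,1,1,1,1,1,1,1,1,1,1,1,1,1,1,1,2).

From H_k ≅ ker(∂_k) / im(∂_{k+1}) we obtain:

  H_0: rank C_0 − rank ∂_1 = 9 − 8 = 1, and the invariant factors of ∂_1 are all 1, so H_0 ≅ Z.
  H_1: rank ker ∂_1 − rank ∂_2 = (27 − 8) − 18 = 1, and ∂_2 has invariant factor 2 > 1, so H_1 ≅ Z ⊕ Z/2.
  H_2: rank ker ∂_2 − rank ∂_3 = (18 − 18) − 0 = 0, and there is no ∂_3, so H_2 ≅ 0.

(K is a triangulation of the Klein bottle.)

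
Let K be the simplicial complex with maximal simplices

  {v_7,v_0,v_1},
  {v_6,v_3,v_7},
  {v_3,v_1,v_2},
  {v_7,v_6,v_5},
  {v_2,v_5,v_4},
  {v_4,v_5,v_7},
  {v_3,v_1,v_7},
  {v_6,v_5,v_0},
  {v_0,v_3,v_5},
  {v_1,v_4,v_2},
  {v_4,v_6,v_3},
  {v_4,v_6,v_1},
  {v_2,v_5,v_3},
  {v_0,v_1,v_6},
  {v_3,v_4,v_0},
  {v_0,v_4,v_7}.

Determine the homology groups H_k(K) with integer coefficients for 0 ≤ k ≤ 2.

H_0 = Z,  H_1 = Z^2,  H_2 = Z.

Order the vertices as v_0 < v_1 < v_2 < v_3 < v_4 < v_5 < v_6 < v_7. Listing each simplex with vertices in this order, K has dimension 2 with simplices:

  0-simplices (8): [v_0], [v_1], [v_2], [v_3], [v_4], [v_5], [v_6], [v_7]
  1-simplices (24): (24 of them)
  2-simplices (16): (16 of them)

Hence C_0 ≅ Z^8, C_1 ≅ Z^24, C_2 ≅ Z^16.

The boundary map ∂_1: C_1 → C_0 sends each edge [p,q] (with p < q) to q − p.
As a 8×24 matrix over Z this has rank 7, with invariant factors (1,1,1,1,1,1,1).

The boundary map ∂_2: C_2 → C_1 maps a triangle to the signed sum of its edges. For instance
  ∂[v_2,v_4,v_5] = [v_4,v_5] − [v_2,v_5] + [v_2,v_4],
  ∂[v_2,v_3,v_5] = [v_3,v_5] − [v_2,v_5] + [v_2,v_3].
The resulting 24×16 matrix has rank 15, and its Smith normal form has invariant factors (1,1,1,1,1,1,1,1,1,1,1,1,1,1,1).

Reading off H_k = ker ∂_k / im ∂_{k+1}:

  H_0: rank C_0 − rank ∂_1 = 8 − 7 = 1, and the invariant factors of ∂_1 are all 1, so H_0 ≅ Z.
  H_1: rank ker ∂_1 − rank ∂_2 = (24 − 7) − 15 = 2, and the invariant factors of ∂_2 are all 1, so H_1 ≅ Z^2.
  H_2: rank ker ∂_2 − rank ∂_3 = (16 − 15) − 0 = 1, and there is no ∂_3, so H_2 ≅ Z.

As a check, the Euler characteristic is 8 − 24 + 16 = 0, which agrees with 1 − 2 + 1 = 0.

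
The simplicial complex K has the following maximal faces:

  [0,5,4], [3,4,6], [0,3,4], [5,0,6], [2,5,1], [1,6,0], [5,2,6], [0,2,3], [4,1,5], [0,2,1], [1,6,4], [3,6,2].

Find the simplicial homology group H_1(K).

We work with the vertex ordering 0 < 1 < 2 < 3 < 4 < 5 < 6. The simplices of K, each written with vertices in increasing order, are:

  0-simplices (7): [0], [1], [2], [3], [4], [5], [6]
  1-simplices (18): [0,1], [0,2], [0,3], [0,4], [0,5], [0,6], [1,2], [1,4], [1,5], [1,6], [2,3], [2,5], [2,6], [3,4], [3,6], [4,5], [4,6], [5,6]
  2-simplices (12): [0,1,2], [0,1,6], [0,2,3], [0,3,4], [0,4,5], [0,5,6], [1,2,5], [1,4,5], [1,4,6], [2,3,6], [2,5,6], [3,4,6]

giving chain groups C_0 ≅ Z^7, C_1 ≅ Z^18, C_2 ≅ Z^12.

∂_1: C_1 → C_0 is given by ∂[p,q] = [q] − [p]. For instance
  ∂[2,6] = [6] − [2].
The resulting 7×18 matrix has rank 6, and its Smith normal form has invariant factors (1,1,1,1,1,1).

The boundary map ∂_2: C_2 → C_1 sends each 2-simplex [p,q,r] to [q,r] − [p,r] + [p,q]. For instance
  ∂[0,5,6] = [5,6] − [0,6] + [0,5],
  ∂[0,2,3] = [2,3] − [0,3] + [0,2].
The resulting 18×12 matrix has rank 12, and its Smith normal form has invariant factors (1,1,1,1,1,1,1,1,1,1,1,2).

Computing H_k = (kernel of ∂_k) / (image of ∂_{k+1}):

  H_1: rank ker ∂_1 − rank ∂_2 = (18 − 6) − 12 = 0, and ∂_2 has invariant factor 2 > 1, so H_1 ≅ Z/2Z.

(K is a triangulation of the real projective plane RP^2.)

H_1 = Z/2Z.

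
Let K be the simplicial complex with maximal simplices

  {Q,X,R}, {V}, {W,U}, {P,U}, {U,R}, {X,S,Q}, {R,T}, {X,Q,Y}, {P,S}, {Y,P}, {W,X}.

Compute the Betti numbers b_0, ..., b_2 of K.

b_0 = 2, b_1 = 3, b_2 = 0.

Take the total order P < Q < R < S < T < U < V < W < X < Y on the vertex set. Then K (dimension 2) consists of the simplices:

  0-simplices (10): P, Q, R, S, T, U, V, W, X, Y
  1-simplices (14): PS, PU, PY, QR, QS, QX, QY, RT, RU, RX, SX, UW, WX, XY
  2-simplices (3): QRX, QSX, QXY

so the chain groups are C_0 ≅ Z^10, C_1 ≅ Z^14, C_2 ≅ Z^3.

∂_1: C_1 → C_0 is given by ∂[p,q] = [q] − [p]. For instance
  ∂QX = X − Q.
The resulting 10×14 matrix has rank 8, and its Smith normal form has invariant factors (1,1,1,1,1,1,1,1).

Boundary ∂_2: C_2 → C_1 maps a triangle to the signed sum of its edges. For instance
  ∂QSX = SX − QX + QS,
  ∂QXY = XY − QY + QX.
The 14×3 boundary matrix has rank 3 and Smith normal form diag(1,1,1).

Now H_k = ker ∂_k / im ∂_{k+1}, so:

  H_0: rank C_0 − rank ∂_1 = 10 − 8 = 2, and the invariant factors of ∂_1 are all 1, so H_0 = Z^2.
  H_1: rank ker ∂_1 − rank ∂_2 = (14 − 8) − 3 = 3, and the invariant factors of ∂_2 are all 1, so H_1 = Z^3.
  H_2: rank ker ∂_2 − rank ∂_3 = (3 − 3) − 0 = 0, and there is no ∂_3, so H_2 = 0.

Hence the Betti numbers are b_0 = 2, b_1 = 3, b_2 = 0.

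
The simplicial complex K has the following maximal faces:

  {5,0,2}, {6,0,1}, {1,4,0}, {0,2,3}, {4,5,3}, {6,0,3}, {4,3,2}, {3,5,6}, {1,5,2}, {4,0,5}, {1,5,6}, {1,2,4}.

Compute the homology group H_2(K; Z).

H_2 ≅ 0.

Fix the vertex order 0 < 1 < 2 < 3 < 4 < 5 < 6 and write every simplex with vertices in increasing order. Then dim K = 2 and the simplices of K are:

  0-simplices (7): [0], [1], [2], [3], [4], [5], [6]
  1-simplices (18): [0,1], [0,2], [0,3], [0,4], [0,5], [0,6], [1,2], [1,4], [1,5], [1,6], [2,3], [2,4], [2,5], [3,4], [3,5], [3,6], [4,5], [5,6]
  2-simplices (12): [0,1,4], [0,1,6], [0,2,3], [0,2,5], [0,3,6], [0,4,5], [1,2,4], [1,2,5], [1,5,6], [2,3,4], [3,4,5], [3,5,6]

so the chain groups are C_0 ≅ Z^7, C_1 ≅ Z^18, C_2 ≅ Z^12.

Boundary ∂_1: C_1 → C_0 maps an edge to its endpoints' difference, ∂[p,q] = q − p. For instance
  ∂[2,3] = [3] − [2].
The resulting 7×18 matrix has rank 6, and its Smith normal form has invariant factors (1,1,1,1,1,1).

Boundary ∂_2: C_2 → C_1 maps a triangle to the signed sum of its edges. For instance
  ∂[3,5,6] = [5,6] − [3,6] + [3,5],
  ∂[0,1,6] = [1,6] − [0,6] + [0,1].
The resulting 18×12 matrix has rank 12, and its Smith normal form has invariant factors (1,1,1,1,1,1,1,1,1,1,1,2).

From H_k ≅ ker(∂_k) / im(∂_{k+1}) we obtain:

  H_2: rank ker ∂_2 − rank ∂_3 = (12 − 12) − 0 = 0, and there is no ∂_3, so H_2 = 0.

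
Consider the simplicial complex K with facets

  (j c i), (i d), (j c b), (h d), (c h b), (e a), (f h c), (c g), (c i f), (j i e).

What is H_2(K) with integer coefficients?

We work with the vertex ordering a < b < c < d < e < f < g < h < i < j. The simplices of K, each written with vertices in increasing order, are:

  0-simplices (10): a, b, c, d, e, f, g, h, i, j
  1-simplices (16): ae, bc, bh, bj, cf, cg, ch, ci, cj, dh, di, ei, ej, fh, fi, ij
  2-simplices (6): bch, bcj, cfh, cfi, cij, eij

Hence C_0 ≅ Z^10, C_1 ≅ Z^16, C_2 ≅ Z^6.

The boundary map ∂_1: C_1 → C_0 is given by ∂[p,q] = [q] − [p].
The resulting 10×16 matrix has rank 9, and its Smith normal form has invariant factors (1,1,1,1,1,1,1,1,1).

∂_2: C_2 → C_1 maps a triangle to the signed sum of its edges. For instance
  ∂cfh = fh − ch + cf,
  ∂bcj = cj − bj + bc.
As a 16×6 matrix over Z this has rank 6, with invariant factors (1,1,1,1,1,1).

From H_k ≅ ker(∂_k) / im(∂_{k+1}) we obtain:

  H_2: rank ker ∂_2 − rank ∂_3 = (6 − 6) − 0 = 0, and there is no ∂_3, so H_2 = 0.

H_2 = 0.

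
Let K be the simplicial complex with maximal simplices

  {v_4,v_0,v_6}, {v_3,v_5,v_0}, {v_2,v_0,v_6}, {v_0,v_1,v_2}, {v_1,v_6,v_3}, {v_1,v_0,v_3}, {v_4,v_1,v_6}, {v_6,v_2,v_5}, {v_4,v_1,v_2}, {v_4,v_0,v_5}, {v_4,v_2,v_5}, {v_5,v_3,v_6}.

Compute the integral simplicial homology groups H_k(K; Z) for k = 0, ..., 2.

H_0 = Z,  H_1 = Z/2Z,  H_2 = 0.

Order the vertices as v_0 < v_1 < v_2 < v_3 < v_4 < v_5 < v_6. Listing each simplex with vertices in this order, K has dimension 2 with simplices:

  0-simplices (7): [v_0], [v_1], [v_2], [v_3], [v_4], [v_5], [v_6]
  1-simplices (18): (18 of them)
  2-simplices (12): (12 of them)

giving chain groups C_0 ≅ Z^7, C_1 ≅ Z^18, C_2 ≅ Z^12.

The boundary map ∂_1: C_1 → C_0 maps an edge to its endpoints' difference, ∂[p,q] = q − p.
As a 7×18 matrix over Z this has rank 6, with invariant factors (1,1,1,1,1,1).

The boundary map ∂_2: C_2 → C_1 sends each 2-simplex [p,q,r] to [q,r] − [p,r] + [p,q]. For instance
  ∂[v_0,v_4,v_6] = [v_4,v_6] − [v_0,v_6] + [v_0,v_4],
  ∂[v_0,v_2,v_6] = [v_2,v_6] − [v_0,v_6] + [v_0,v_2].
This gives a 18×12 integer matrix of rank 12; reducing to Smith normal form yields diagonal entries (1,1,1,1,1,1,1,1,1,1,1,2).

Reading off H_k = ker ∂_k / im ∂_{k+1}:

  H_0: rank C_0 − rank ∂_1 = 7 − 6 = 1, and the invariant factors of ∂_1 are all 1, so H_0 = Z.
  H_1: rank ker ∂_1 − rank ∂_2 = (18 − 6) − 12 = 0, and ∂_2 has invariant factor 2 > 1, so H_1 = Z/2Z.
  H_2: rank ker ∂_2 − rank ∂_3 = (12 − 12) − 0 = 0, and there is no ∂_3, so H_2 = 0.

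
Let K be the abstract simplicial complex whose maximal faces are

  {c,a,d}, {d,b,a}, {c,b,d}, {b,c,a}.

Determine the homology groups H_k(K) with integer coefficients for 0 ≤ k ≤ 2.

We work with the vertex ordering a < b < c < d. The simplices of K, each written with vertices in increasing order, are:

  0-simplices (4): a, b, c, d
  1-simplices (6): ab, ac, ad, bc, bd, cd
  2-simplices (4): abc, abd, acd, bcd

Hence C_0 ≅ Z^4, C_1 ≅ Z^6, C_2 ≅ Z^4.

The boundary map ∂_1: C_1 → C_0 sends each edge [p,q] (with p < q) to q − p. For instance
  ∂bc = c − b.
The resulting 4×6 matrix has rank 3, and its Smith normal form has invariant factors (1,1,1).

∂_2: C_2 → C_1 acts by ∂[p,q,r] = [q,r] − [p,r] + [p,q]. For instance
  ∂abc = bc − ac + ab,
  ∂acd = cd − ad + ac.
The resulting 6×4 matrix has rank 3, and its Smith normal form has invariant factors (1,1,1).

From H_k ≅ ker(∂_k) / im(∂_{k+1}) we obtain:

  H_0: rank C_0 − rank ∂_1 = 4 − 3 = 1, and the invariant factors of ∂_1 are all 1, so H_0 ≅ Z.
  H_1: rank ker ∂_1 − rank ∂_2 = (6 − 3) − 3 = 0, and the invariant factors of ∂_2 are all 1, so H_1 ≅ 0.
  H_2: rank ker ∂_2 − rank ∂_3 = (4 − 3) − 0 = 1, and there is no ∂_3, so H_2 ≅ Z.

(K is a triangulation of the 2-sphere S^2.)

H_0 ≅ Z,  H_1 = 0,  H_2 ≅ Z.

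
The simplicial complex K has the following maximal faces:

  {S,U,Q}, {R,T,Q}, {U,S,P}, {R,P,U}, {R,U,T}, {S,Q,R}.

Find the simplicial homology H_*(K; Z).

H_0 ≅ Z,  H_1 ≅ Z,  H_2 = 0.

K has 6 vertices, 12 edges, 6 triangles.
rank ∂_0 = 0, rank ∂_1 = 5 ⇒ b_0 = 6 − 0 − 5 = 1; all invariant factors of ∂_1 are 1 so no torsion. So H_0 ≅ Z.
rank ∂_1 = 5, rank ∂_2 = 6 ⇒ b_1 = 12 − 5 − 6 = 1; all invariant factors of ∂_2 are 1 so no torsion. So H_1 ≅ Z.
rank ∂_2 = 6, rank ∂_3 = 0 ⇒ b_2 = 6 − 6 − 0 = 0. So H_2 ≅ 0.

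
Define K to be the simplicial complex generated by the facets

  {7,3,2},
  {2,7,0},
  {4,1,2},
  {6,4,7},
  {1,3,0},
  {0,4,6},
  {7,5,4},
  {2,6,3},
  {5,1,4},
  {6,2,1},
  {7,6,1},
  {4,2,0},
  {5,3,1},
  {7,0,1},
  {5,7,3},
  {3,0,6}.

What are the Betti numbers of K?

b_0 = 1, b_1 = 2, b_2 = 1.

Fix the vertex order 0 < 1 < 2 < 3 < 4 < 5 < 6 < 7 and write every simplex with vertices in increasing order. Then dim K = 2 and the simplices of K are:

  0-simplices (8): [0], [1], [2], [3], [4], [5], [6], [7]
  1-simplices (24): (24 of them)
  2-simplices (16): [0,1,3], [0,1,7], [0,2,4], [0,2,7], [0,3,6], [0,4,6], [1,2,4], [1,2,6], [1,3,5], [1,4,5], [1,6,7], [2,3,6], [2,3,7], [3,5,7], [4,5,7], [4,6,7]

giving chain groups C_0 ≅ Z^8, C_1 ≅ Z^24, C_2 ≅ Z^16.

The boundary map ∂_1: C_1 → C_0 is given by ∂[p,q] = [q] − [p]. For instance
  ∂[4,6] = [6] − [4].
As a 8×24 matrix over Z this has rank 7, with invariant factors (1,1,1,1,1,1,1).

∂_2: C_2 → C_1 sends each 2-simplex [p,q,r] to [q,r] − [p,r] + [p,q]. For instance
  ∂[1,3,5] = [3,5] − [1,5] + [1,3],
  ∂[1,6,7] = [6,7] − [1,7] + [1,6].
This gives a 24×16 integer matrix of rank 15; reducing to Smith normal form yields diagonal entries (1,1,1,1,1,1,1,1,1,1,1,1,1,1,1).

From H_k ≅ ker(∂_k) / im(∂_{k+1}) we obtain:

  H_0: rank C_0 − rank ∂_1 = 8 − 7 = 1, and the invariant factors of ∂_1 are all 1, so H_0 = Z.
  H_1: rank ker ∂_1 − rank ∂_2 = (24 − 7) − 15 = 2, and the invariant factors of ∂_2 are all 1, so H_1 = Z^2.
  H_2: rank ker ∂_2 − rank ∂_3 = (16 − 15) − 0 = 1, and there is no ∂_3, so H_2 = Z.

Hence the Betti numbers are b_0 = 1, b_1 = 2, b_2 = 1.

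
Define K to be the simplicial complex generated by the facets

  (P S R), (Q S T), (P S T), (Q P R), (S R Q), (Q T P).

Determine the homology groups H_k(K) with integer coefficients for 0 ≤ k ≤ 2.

K has 5 vertices, 9 edges, 6 triangles.
rank ∂_0 = 0, rank ∂_1 = 4 ⇒ b_0 = 5 − 0 − 4 = 1; all invariant factors of ∂_1 are 1 so no torsion. So H_0 ≅ Z.
rank ∂_1 = 4, rank ∂_2 = 5 ⇒ b_1 = 9 − 4 − 5 = 0; all invariant factors of ∂_2 are 1 so no torsion. So H_1 ≅ 0.
rank ∂_2 = 5, rank ∂_3 = 0 ⇒ b_2 = 6 − 5 − 0 = 1. So H_2 ≅ Z.

H_0 = Z,  H_1 = 0,  H_2 = Z.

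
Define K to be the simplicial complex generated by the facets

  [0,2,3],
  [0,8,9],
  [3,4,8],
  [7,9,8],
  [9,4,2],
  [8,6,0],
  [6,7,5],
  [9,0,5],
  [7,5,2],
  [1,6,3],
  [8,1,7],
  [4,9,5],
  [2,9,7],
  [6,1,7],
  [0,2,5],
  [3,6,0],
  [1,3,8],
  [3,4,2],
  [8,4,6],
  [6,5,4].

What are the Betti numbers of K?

b_0 = 1, b_1 = 1, b_2 = 0.

Order the vertices as 0 < 1 < 2 < 3 < 4 < 5 < 6 < 7 < 8 < 9. Listing each simplex with vertices in this order, K has dimension 2 with simplices:

  0-simplices (10): [0], [1], [2], [3], [4], [5], [6], [7], [8], [9]
  1-simplices (30): (30 of them)
  2-simplices (20): (20 of them)

so the chain groups are C_0 ≅ Z^10, C_1 ≅ Z^30, C_2 ≅ Z^20.

The boundary map ∂_1: C_1 → C_0 sends each edge [p,q] (with p < q) to q − p. For instance
  ∂[0,3] = [3] − [0].
This gives a 10×30 integer matrix of rank 9; reducing to Smith normal form yields diagonal entries (1,1,1,1,1,1,1,1,1).

The boundary map ∂_2: C_2 → C_1 maps a triangle to the signed sum of its edges. For instance
  ∂[0,5,9] = [5,9] − [0,9] + [0,5],
  ∂[3,4,8] = [4,8] − [3,8] + [3,4].
This gives a 30×20 integer matrix of rank 20; reducing to Smith normal form yields diagonal entries (1,1,1,1,1,1,1,1,1,1,1,1,1,1,1,1,1,1,1,2).

From H_k ≅ ker(∂_k) / im(∂_{k+1}) we obtain:

  H_0: rank C_0 − rank ∂_1 = 10 − 9 = 1, and the invariant factors of ∂_1 are all 1, so H_0 = Z.
  H_1: rank ker ∂_1 − rank ∂_2 = (30 − 9) − 20 = 1, and ∂_2 has invariant factor 2 > 1, so H_1 = Z ⊕ Z_2.
  H_2: rank ker ∂_2 − rank ∂_3 = (20 − 20) − 0 = 0, and there is no ∂_3, so H_2 = 0.

Hence the Betti numbers are b_0 = 1, b_1 = 1, b_2 = 0.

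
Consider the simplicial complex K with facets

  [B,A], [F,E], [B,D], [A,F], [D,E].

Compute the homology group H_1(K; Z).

H_1 = Z.

We work with the vertex ordering A < B < D < E < F. The simplices of K, each written with vertices in increasing order, are:

  0-simplices (5): A, B, D, E, F
  1-simplices (5): AB, AF, BD, DE, EF

giving chain groups C_0 ≅ Z^5, C_1 ≅ Z^5.

Boundary ∂_1: C_1 → C_0 sends each edge [p,q] (with p < q) to q − p.
As a 5×5 matrix over Z this has rank 4, with invariant factors (1,1,1,1).

From H_k ≅ ker(∂_k) / im(∂_{k+1}) we obtain:

  H_1: rank ker ∂_1 − rank ∂_2 = (5 − 4) − 0 = 1, and there is no ∂_2, so H_1 ≅ Z.

(K is a triangulation of the circle S^1.)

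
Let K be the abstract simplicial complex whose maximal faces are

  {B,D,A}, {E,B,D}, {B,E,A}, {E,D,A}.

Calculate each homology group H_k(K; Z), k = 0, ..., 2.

H_0 = Z,  H_1 = 0,  H_2 = Z.

Take the total order A < B < D < E on the vertex set. Then K (dimension 2) consists of the simplices:

  0-simplices (4): A, B, D, E
  1-simplices (6): AB, AD, AE, BD, BE, DE
  2-simplices (4): ABD, ABE, ADE, BDE

Hence C_0 ≅ Z^4, C_1 ≅ Z^6, C_2 ≅ Z^4.

Boundary ∂_1: C_1 → C_0 maps an edge to its endpoints' difference, ∂[p,q] = q − p. For instance
  ∂AD = D − A.
This gives a 4×6 integer matrix of rank 3; reducing to Smith normal form yields diagonal entries (1,1,1).

∂_2: C_2 → C_1 acts by ∂[p,q,r] = [q,r] − [p,r] + [p,q]. For instance
  ∂BDE = DE − BE + BD,
  ∂ABD = BD − AD + AB.
The 6×4 boundary matrix has rank 3 and Smith normal form diag(1,1,1).

Computing H_k = (kernel of ∂_k) / (image of ∂_{k+1}):

  H_0: rank C_0 − rank ∂_1 = 4 − 3 = 1, and the invariant factors of ∂_1 are all 1, so H_0 ≅ Z.
  H_1: rank ker ∂_1 − rank ∂_2 = (6 − 3) − 3 = 0, and the invariant factors of ∂_2 are all 1, so H_1 ≅ 0.
  H_2: rank ker ∂_2 − rank ∂_3 = (4 − 3) − 0 = 1, and there is no ∂_3, so H_2 ≅ Z.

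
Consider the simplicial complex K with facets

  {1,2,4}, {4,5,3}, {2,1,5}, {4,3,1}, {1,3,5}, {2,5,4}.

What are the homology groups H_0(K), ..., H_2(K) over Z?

H_0 = Z,  H_1 = 0,  H_2 = Z.

Fix the vertex order 1 < 2 < 3 < 4 < 5 and write every simplex with vertices in increasing order. Then dim K = 2 and the simplices of K are:

  0-simplices (5): [1], [2], [3], [4], [5]
  1-simplices (9): [1,2], [1,3], [1,4], [1,5], [2,4], [2,5], [3,4], [3,5], [4,5]
  2-simplices (6): [1,2,4], [1,2,5], [1,3,4], [1,3,5], [2,4,5], [3,4,5]

giving chain groups C_0 ≅ Z^5, C_1 ≅ Z^9, C_2 ≅ Z^6.

Boundary ∂_1: C_1 → C_0 maps an edge to its endpoints' difference, ∂[p,q] = q − p. For instance
  ∂[1,2] = [2] − [1].
This gives a 5×9 integer matrix of rank 4; reducing to Smith normal form yields diagonal entries (1,1,1,1).

Boundary ∂_2: C_2 → C_1 sends each 2-simplex [p,q,r] to [q,r] − [p,r] + [p,q]. For instance
  ∂[1,3,4] = [3,4] − [1,4] + [1,3],
  ∂[1,2,4] = [2,4] − [1,4] + [1,2].
The 9×6 boundary matrix has rank 5 and Smith normal form diag(1,1,1,1,1).

From H_k ≅ ker(∂_k) / im(∂_{k+1}) we obtain:

  H_0: rank C_0 − rank ∂_1 = 5 − 4 = 1, and the invariant factors of ∂_1 are all 1, so H_0 ≅ Z.
  H_1: rank ker ∂_1 − rank ∂_2 = (9 − 4) − 5 = 0, and the invariant factors of ∂_2 are all 1, so H_1 ≅ 0.
  H_2: rank ker ∂_2 − rank ∂_3 = (6 − 5) − 0 = 1, and there is no ∂_3, so H_2 ≅ Z.

As a check, the Euler characteristic is 5 − 9 + 6 = 2, which agrees with 1 − 0 + 1 = 2.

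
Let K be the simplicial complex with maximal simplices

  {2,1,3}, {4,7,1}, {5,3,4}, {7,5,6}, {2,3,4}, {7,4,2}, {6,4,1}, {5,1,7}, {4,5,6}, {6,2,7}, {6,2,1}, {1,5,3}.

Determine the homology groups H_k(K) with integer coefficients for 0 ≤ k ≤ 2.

Order the vertices as 1 < 2 < 3 < 4 < 5 < 6 < 7. Listing each simplex with vertices in this order, K has dimension 2 with simplices:

  0-simplices (7): [1], [2], [3], [4], [5], [6], [7]
  1-simplices (18): [1,2], [1,3], [1,4], [1,5], [1,6], [1,7], [2,3], [2,4], [2,6], [2,7], [3,4], [3,5], [4,5], [4,6], [4,7], [5,6], [5,7], [6,7]
  2-simplices (12): [1,2,3], [1,2,6], [1,3,5], [1,4,6], [1,4,7], [1,5,7], [2,3,4], [2,4,7], [2,6,7], [3,4,5], [4,5,6], [5,6,7]

giving chain groups C_0 ≅ Z^7, C_1 ≅ Z^18, C_2 ≅ Z^12.

The boundary map ∂_1: C_1 → C_0 sends each edge [p,q] (with p < q) to q − p.
The 7×18 boundary matrix has rank 6 and Smith normal form diag(1,1,1,1,1,1).

The boundary map ∂_2: C_2 → C_1 acts by ∂[p,q,r] = [q,r] − [p,r] + [p,q]. For instance
  ∂[1,3,5] = [3,5] − [1,5] + [1,3],
  ∂[3,4,5] = [4,5] − [3,5] + [3,4].
The resulting 18×12 matrix has rank 12, and its Smith normal form has invariant factors (1,1,1,1,1,1,1,1,1,1,1,2).

Reading off H_k = ker ∂_k / im ∂_{k+1}:

  H_0: rank C_0 − rank ∂_1 = 7 − 6 = 1, and the invariant factors of ∂_1 are all 1, so H_0 ≅ Z.
  H_1: rank ker ∂_1 − rank ∂_2 = (18 − 6) − 12 = 0, and ∂_2 has invariant factor 2 > 1, so H_1 ≅ Z/2Z.
  H_2: rank ker ∂_2 − rank ∂_3 = (12 − 12) − 0 = 0, and there is no ∂_3, so H_2 ≅ 0.

(K is a triangulation of the real projective plane RP^2.)

H_0 = Z,  H_1 = Z/2Z,  H_2 = 0.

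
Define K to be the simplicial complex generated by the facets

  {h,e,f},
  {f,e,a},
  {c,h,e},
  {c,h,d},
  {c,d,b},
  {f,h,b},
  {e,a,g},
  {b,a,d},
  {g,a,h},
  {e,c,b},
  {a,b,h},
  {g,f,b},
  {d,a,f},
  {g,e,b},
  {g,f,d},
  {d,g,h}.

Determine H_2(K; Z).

H_2 ≅ Z.

Take the total order a < b < c < d < e < f < g < h on the vertex set. Then K (dimension 2) consists of the simplices:

  0-simplices (8): a, b, c, d, e, f, g, h
  1-simplices (24): ab, ad, ae, af, ag, ah, bc, bd, be, bf, bg, bh, cd, ce, ch, df, dg, dh, ef, eg, eh, fg, fh, gh
  2-simplices (16): abd, abh, adf, aef, aeg, agh, bcd, bce, beg, bfg, bfh, cdh, ceh, dfg, dgh, efh

Hence C_0 ≅ Z^8, C_1 ≅ Z^24, C_2 ≅ Z^16.

Boundary ∂_1: C_1 → C_0 sends each edge [p,q] (with p < q) to q − p. For instance
  ∂fh = h − f.
The 8×24 boundary matrix has rank 7 and Smith normal form diag(1,1,1,1,1,1,1).

The boundary map ∂_2: C_2 → C_1 sends each 2-simplex [p,q,r] to [q,r] − [p,r] + [p,q]. For instance
  ∂bfg = fg − bg + bf,
  ∂ceh = eh − ch + ce.
As a 24×16 matrix over Z this has rank 15, with invariant factors (1,1,1,1,1,1,1,1,1,1,1,1,1,1,1).

Now H_k = ker ∂_k / im ∂_{k+1}, so:

  H_2: rank ker ∂_2 − rank ∂_3 = (16 − 15) − 0 = 1, and there is no ∂_3, so H_2 = Z.

(K is a triangulation of the torus T^2.)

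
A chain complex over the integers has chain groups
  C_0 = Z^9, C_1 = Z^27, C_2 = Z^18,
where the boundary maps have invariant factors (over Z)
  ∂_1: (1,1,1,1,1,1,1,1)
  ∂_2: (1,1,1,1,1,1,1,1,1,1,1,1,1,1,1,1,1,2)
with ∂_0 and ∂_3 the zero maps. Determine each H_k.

H_0 ≅ Z,  H_1 ≅ Z ⊕ Z/2,  H_2 = 0.

H_0: b_0 = 9 − 0 − 8 = 1; torsion from ∂_1 factors > 1: none. So H_0 ≅ Z.
H_1: b_1 = 27 − 8 − 18 = 1; torsion from ∂_2 factors > 1: [2]. So H_1 ≅ Z ⊕ Z/2.
H_2: b_2 = 18 − 18 − 0 = 0; torsion from ∂_3 factors > 1: none. So H_2 ≅ 0.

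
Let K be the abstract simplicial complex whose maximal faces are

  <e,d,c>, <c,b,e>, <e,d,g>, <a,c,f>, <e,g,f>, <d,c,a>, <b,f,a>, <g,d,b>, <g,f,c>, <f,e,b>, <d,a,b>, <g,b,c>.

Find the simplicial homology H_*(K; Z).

Fix the vertex order a < b < c < d < e < f < g and write every simplex with vertices in increasing order. Then dim K = 2 and the simplices of K are:

  0-simplices (7): a, b, c, d, e, f, g
  1-simplices (18): ab, ac, ad, af, bc, bd, be, bf, bg, cd, ce, cf, cg, de, dg, ef, eg, fg
  2-simplices (12): abd, abf, acd, acf, bce, bcg, bdg, bef, cde, cfg, deg, efg

so the chain groups are C_0 ≅ Z^7, C_1 ≅ Z^18, C_2 ≅ Z^12.

The boundary map ∂_1: C_1 → C_0 maps an edge to its endpoints' difference, ∂[p,q] = q − p.
The 7×18 boundary matrix has rank 6 and Smith normal form diag(1,1,1,1,1,1).

The boundary map ∂_2: C_2 → C_1 maps a triangle to the signed sum of its edges. For instance
  ∂acf = cf − af + ac,
  ∂cfg = fg − cg + cf.
The resulting 18×12 matrix has rank 12, and its Smith normal form has invariant factors (1,1,1,1,1,1,1,1,1,1,1,2).

Now H_k = ker ∂_k / im ∂_{k+1}, so:

  H_0: rank C_0 − rank ∂_1 = 7 − 6 = 1, and the invariant factors of ∂_1 are all 1, so H_0 = Z.
  H_1: rank ker ∂_1 − rank ∂_2 = (18 − 6) − 12 = 0, and ∂_2 has invariant factor 2 > 1, so H_1 = Z_2.
  H_2: rank ker ∂_2 − rank ∂_3 = (12 − 12) − 0 = 0, and there is no ∂_3, so H_2 = 0.

H_0 ≅ Z,  H_1 ≅ Z_2,  H_2 = 0.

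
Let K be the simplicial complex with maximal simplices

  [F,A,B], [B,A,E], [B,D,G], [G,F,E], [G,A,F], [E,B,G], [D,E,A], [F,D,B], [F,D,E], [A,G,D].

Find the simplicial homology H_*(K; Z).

H_0 = Z,  H_1 = Z/2Z,  H_2 = 0.

K has 6 vertices, 15 edges, 10 triangles.
rank ∂_0 = 0, rank ∂_1 = 5 ⇒ b_0 = 6 − 0 − 5 = 1; all invariant factors of ∂_1 are 1 so no torsion. So H_0 ≅ Z.
rank ∂_1 = 5, rank ∂_2 = 10 ⇒ b_1 = 15 − 5 − 10 = 0; ∂_2 has invariant factor(s) [2] giving torsion. So H_1 ≅ Z/2Z.
rank ∂_2 = 10, rank ∂_3 = 0 ⇒ b_2 = 10 − 10 − 0 = 0. So H_2 ≅ 0.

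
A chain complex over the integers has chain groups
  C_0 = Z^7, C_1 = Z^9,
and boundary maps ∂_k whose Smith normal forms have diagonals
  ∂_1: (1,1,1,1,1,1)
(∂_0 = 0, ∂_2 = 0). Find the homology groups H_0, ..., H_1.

H_0: b_0 = 7 − 0 − 6 = 1; torsion from ∂_1 factors > 1: none. So H_0 ≅ Z.
H_1: b_1 = 9 − 6 − 0 = 3; torsion from ∂_2 factors > 1: none. So H_1 ≅ Z^3.

H_0 ≅ Z,  H_1 ≅ Z^3.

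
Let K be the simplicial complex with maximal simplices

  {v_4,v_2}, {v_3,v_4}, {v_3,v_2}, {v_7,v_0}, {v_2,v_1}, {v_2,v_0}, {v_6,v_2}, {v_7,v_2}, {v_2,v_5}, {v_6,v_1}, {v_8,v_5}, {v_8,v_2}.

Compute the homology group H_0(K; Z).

Take the total order v_0 < v_1 < v_2 < v_3 < v_4 < v_5 < v_6 < v_7 < v_8 on the vertex set. Then K (dimension 1) consists of the simplices:

  0-simplices (9): [v_0], [v_1], [v_2], [v_3], [v_4], [v_5], [v_6], [v_7], [v_8]
  1-simplices (12): [v_0,v_2], [v_0,v_7], [v_1,v_2], [v_1,v_6], [v_2,v_3], [v_2,v_4], [v_2,v_5], [v_2,v_6], [v_2,v_7], [v_2,v_8], [v_3,v_4], [v_5,v_8]

Hence C_0 ≅ Z^9, C_1 ≅ Z^12.

∂_1: C_1 → C_0 sends each edge [p,q] (with p < q) to q − p.
The resulting 9×12 matrix has rank 8, and its Smith normal form has invariant factors (1,1,1,1,1,1,1,1).

Computing H_k = (kernel of ∂_k) / (image of ∂_{k+1}):

  H_0: rank C_0 − rank ∂_1 = 9 − 8 = 1, and the invariant factors of ∂_1 are all 1, so H_0 ≅ Z.

H_0 = Z.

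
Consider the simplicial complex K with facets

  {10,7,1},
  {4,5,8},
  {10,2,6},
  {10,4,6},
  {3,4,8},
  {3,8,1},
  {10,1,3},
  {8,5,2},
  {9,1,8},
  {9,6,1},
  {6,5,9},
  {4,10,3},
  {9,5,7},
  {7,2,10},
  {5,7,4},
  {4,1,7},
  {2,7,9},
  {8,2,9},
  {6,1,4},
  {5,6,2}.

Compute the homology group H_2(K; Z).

H_2 ≅ 0.

We work with the vertex ordering 1 < 2 < 3 < 4 < 5 < 6 < 7 < 8 < 9 < 10. The simplices of K, each written with vertices in increasing order, are:

  0-simplices (10): [1], [2], [3], [4], [5], [6], [7], [8], [9], [10]
  1-simplices (30): (30 of them)
  2-simplices (20): (20 of them)

giving chain groups C_0 ≅ Z^10, C_1 ≅ Z^30, C_2 ≅ Z^20.

The boundary map ∂_1: C_1 → C_0 maps an edge to its endpoints' difference, ∂[p,q] = q − p. For instance
  ∂[7,9] = [9] − [7].
This gives a 10×30 integer matrix of rank 9; reducing to Smith normal form yields diagonal entries (1,1,1,1,1,1,1,1,1).

Boundary ∂_2: C_2 → C_1 sends each 2-simplex [p,q,r] to [q,r] − [p,r] + [p,q]. For instance
  ∂[4,5,8] = [5,8] − [4,8] + [4,5],
  ∂[5,6,9] = [6,9] − [5,9] + [5,6].
As a 30×20 matrix over Z this has rank 20, with invariant factors (1,1,1,1,1,1,1,1,1,1,1,1,1,1,1,1,1,1,1,2).

Reading off H_k = ker ∂_k / im ∂_{k+1}:

  H_2: rank ker ∂_2 − rank ∂_3 = (20 − 20) − 0 = 0, and there is no ∂_3, so H_2 ≅ 0.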